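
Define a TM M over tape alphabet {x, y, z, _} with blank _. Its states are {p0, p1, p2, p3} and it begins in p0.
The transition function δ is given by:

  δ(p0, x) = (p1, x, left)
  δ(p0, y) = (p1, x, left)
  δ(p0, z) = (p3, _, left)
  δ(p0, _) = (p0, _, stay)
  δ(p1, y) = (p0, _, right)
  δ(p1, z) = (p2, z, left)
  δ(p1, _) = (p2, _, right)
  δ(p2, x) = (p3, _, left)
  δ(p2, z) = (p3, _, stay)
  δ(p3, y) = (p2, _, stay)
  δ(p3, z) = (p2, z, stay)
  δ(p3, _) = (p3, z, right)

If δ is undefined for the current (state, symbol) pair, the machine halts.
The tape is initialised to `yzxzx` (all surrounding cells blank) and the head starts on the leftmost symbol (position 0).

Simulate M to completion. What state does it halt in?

p0 | _[y]zxzx   read y → write x, move left, go to p1
p1 | [_]xzxzx   read _ → write _, move right, go to p2
p2 | _[x]zxzx   read x → write _, move left, go to p3
p3 | [_]_zxzx   read _ → write z, move right, go to p3
p3 | z[_]zxzx   read _ → write z, move right, go to p3
p3 | zz[z]xzx   read z → write z, move stay, go to p2
p2 | zz[z]xzx   read z → write _, move stay, go to p3
p3 | zz[_]xzx   read _ → write z, move right, go to p3
p3 | zzz[x]zx
No transition is defined for (p3, x); M halts in state p3.

p3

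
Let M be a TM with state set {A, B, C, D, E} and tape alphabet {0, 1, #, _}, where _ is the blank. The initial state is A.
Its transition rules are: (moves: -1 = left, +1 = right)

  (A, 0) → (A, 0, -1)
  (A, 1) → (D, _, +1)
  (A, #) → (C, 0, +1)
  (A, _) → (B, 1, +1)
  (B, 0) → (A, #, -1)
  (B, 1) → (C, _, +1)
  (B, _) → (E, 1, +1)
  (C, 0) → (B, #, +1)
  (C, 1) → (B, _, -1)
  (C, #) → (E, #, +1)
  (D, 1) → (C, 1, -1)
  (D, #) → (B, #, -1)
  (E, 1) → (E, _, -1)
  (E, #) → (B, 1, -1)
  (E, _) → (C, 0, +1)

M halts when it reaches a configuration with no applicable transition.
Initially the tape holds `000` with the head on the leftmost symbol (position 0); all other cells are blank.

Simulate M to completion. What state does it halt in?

C

A | _[0]00__   read 0 → write 0, move -1, go to A
A | [_]000__   read _ → write 1, move +1, go to B
B | 1[0]00__   read 0 → write #, move -1, go to A
A | [1]#00__   read 1 → write _, move +1, go to D
D | _[#]00__   read # → write #, move -1, go to B
B | [_]#00__   read _ → write 1, move +1, go to E
E | 1[#]00__   read # → write 1, move -1, go to B
B | [1]100__   read 1 → write _, move +1, go to C
C | _[1]00__   read 1 → write _, move -1, go to B
B | [_]_00__   read _ → write 1, move +1, go to E
E | 1[_]00__   read _ → write 0, move +1, go to C
C | 10[0]0__   read 0 → write #, move +1, go to B
B | 10#[0]__   read 0 → write #, move -1, go to A
A | 10[#]#__   read # → write 0, move +1, go to C
C | 100[#]__   read # → write #, move +1, go to E
E | 100#[_]_   read _ → write 0, move +1, go to C
C | 100#0[_]
No transition is defined for (C, _); M halts in state C.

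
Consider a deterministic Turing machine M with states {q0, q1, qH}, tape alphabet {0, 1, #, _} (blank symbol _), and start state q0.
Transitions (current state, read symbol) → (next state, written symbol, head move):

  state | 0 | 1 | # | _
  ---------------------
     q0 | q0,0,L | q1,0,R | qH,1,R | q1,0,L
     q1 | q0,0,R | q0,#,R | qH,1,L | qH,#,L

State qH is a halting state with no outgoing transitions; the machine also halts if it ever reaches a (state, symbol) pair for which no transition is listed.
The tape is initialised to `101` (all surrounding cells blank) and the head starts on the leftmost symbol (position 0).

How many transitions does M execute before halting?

state=q0 head=0 tape=[1]01_   (q0,1)→(q1,0,R)
state=q1 head=1 tape=0[0]1_   (q1,0)→(q0,0,R)
state=q0 head=2 tape=00[1]_   (q0,1)→(q1,0,R)
state=q1 head=3 tape=000[_]   (q1,_)→(qH,#,L)
state=qH head=2 tape=00[0]#
M halts after 4 transitions.

4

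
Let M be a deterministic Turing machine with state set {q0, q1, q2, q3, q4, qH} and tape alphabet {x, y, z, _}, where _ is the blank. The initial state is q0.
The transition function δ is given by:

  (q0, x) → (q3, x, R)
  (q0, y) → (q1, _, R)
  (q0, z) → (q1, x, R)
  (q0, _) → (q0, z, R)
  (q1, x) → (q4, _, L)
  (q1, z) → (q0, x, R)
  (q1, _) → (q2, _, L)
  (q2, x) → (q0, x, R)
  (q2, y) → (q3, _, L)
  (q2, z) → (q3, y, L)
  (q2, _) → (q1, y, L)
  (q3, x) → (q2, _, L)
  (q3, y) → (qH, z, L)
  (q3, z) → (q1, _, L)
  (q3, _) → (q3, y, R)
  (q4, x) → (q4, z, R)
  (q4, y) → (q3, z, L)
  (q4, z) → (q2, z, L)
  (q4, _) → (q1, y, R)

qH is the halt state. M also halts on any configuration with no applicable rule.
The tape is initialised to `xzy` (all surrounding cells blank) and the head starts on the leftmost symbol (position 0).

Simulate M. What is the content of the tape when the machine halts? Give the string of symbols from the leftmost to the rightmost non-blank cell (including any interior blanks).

yyyyz

q0 | __[x]zy   read x → write x, move R, go to q3
q3 | __x[z]y   read z → write _, move L, go to q1
q1 | __[x]_y   read x → write _, move L, go to q4
q4 | _[_]__y   read _ → write y, move R, go to q1
q1 | _y[_]_y   read _ → write _, move L, go to q2
q2 | _[y]__y   read y → write _, move L, go to q3
q3 | [_]___y   read _ → write y, move R, go to q3
q3 | y[_]__y   read _ → write y, move R, go to q3
q3 | yy[_]_y   read _ → write y, move R, go to q3
q3 | yyy[_]y   read _ → write y, move R, go to q3
q3 | yyyy[y]   read y → write z, move L, go to qH
qH | yyy[y]z
The non-blank tape span at halt is yyyyz.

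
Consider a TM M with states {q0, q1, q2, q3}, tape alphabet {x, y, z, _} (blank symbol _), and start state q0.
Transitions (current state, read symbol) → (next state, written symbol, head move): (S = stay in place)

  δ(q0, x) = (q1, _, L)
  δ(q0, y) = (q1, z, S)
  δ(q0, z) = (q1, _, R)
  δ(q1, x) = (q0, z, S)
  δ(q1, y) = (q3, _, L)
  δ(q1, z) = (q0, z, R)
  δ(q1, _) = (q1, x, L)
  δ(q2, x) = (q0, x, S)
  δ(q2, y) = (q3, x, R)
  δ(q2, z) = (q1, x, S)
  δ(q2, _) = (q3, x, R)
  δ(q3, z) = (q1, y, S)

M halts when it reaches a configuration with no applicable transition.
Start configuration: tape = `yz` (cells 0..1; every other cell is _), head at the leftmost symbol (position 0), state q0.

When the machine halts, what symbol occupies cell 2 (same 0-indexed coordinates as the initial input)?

state=q0 head=0 tape=[y]z_   (q0,y)→(q1,z,S)
state=q1 head=0 tape=[z]z_   (q1,z)→(q0,z,R)
state=q0 head=1 tape=z[z]_   (q0,z)→(q1,_,R)
state=q1 head=2 tape=z_[_]   (q1,_)→(q1,x,L)
state=q1 head=1 tape=z[_]x   (q1,_)→(q1,x,L)
state=q1 head=0 tape=[z]xx   (q1,z)→(q0,z,R)
state=q0 head=1 tape=z[x]x   (q0,x)→(q1,_,L)
state=q1 head=0 tape=[z]_x   (q1,z)→(q0,z,R)
state=q0 head=1 tape=z[_]x
Cell 2 holds x when M halts.

x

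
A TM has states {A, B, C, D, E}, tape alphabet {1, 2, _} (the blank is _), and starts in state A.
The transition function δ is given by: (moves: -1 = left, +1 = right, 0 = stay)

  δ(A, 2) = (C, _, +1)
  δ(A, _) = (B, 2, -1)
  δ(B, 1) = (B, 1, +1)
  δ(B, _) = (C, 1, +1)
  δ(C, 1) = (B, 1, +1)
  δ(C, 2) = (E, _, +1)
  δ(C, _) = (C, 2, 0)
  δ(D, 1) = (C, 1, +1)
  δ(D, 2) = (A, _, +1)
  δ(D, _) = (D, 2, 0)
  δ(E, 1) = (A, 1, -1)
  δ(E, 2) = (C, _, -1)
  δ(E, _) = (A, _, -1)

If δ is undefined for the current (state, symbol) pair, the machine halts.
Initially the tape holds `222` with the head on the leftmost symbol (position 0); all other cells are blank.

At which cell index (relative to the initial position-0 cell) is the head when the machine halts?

A | [2]22   read 2 → write _, move +1, go to C
C | _[2]2   read 2 → write _, move +1, go to E
E | __[2]   read 2 → write _, move -1, go to C
C | _[_]_   read _ → write 2, move 0, go to C
C | _[2]_   read 2 → write _, move +1, go to E
E | __[_]   read _ → write _, move -1, go to A
A | _[_]_   read _ → write 2, move -1, go to B
B | [_]2_   read _ → write 1, move +1, go to C
C | 1[2]_   read 2 → write _, move +1, go to E
E | 1_[_]   read _ → write _, move -1, go to A
A | 1[_]_   read _ → write 2, move -1, go to B
B | [1]2_   read 1 → write 1, move +1, go to B
B | 1[2]_
At halt the head is at cell 1.

1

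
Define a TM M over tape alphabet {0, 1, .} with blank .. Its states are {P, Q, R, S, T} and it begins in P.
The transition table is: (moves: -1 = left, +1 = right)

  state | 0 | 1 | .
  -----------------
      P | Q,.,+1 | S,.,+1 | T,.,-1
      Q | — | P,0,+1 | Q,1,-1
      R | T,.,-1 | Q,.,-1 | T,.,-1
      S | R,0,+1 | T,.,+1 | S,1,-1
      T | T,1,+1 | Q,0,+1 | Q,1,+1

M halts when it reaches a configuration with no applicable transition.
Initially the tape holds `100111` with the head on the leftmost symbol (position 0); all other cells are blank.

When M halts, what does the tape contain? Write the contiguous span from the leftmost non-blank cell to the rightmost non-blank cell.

state=P head=0 tape=[1]00111...   (P,1)→(S,.,+1)
state=S head=1 tape=.[0]0111...   (S,0)→(R,0,+1)
state=R head=2 tape=.0[0]111...   (R,0)→(T,.,-1)
state=T head=1 tape=.[0].111...   (T,0)→(T,1,+1)
state=T head=2 tape=.1[.]111...   (T,.)→(Q,1,+1)
state=Q head=3 tape=.11[1]11...   (Q,1)→(P,0,+1)
state=P head=4 tape=.110[1]1...   (P,1)→(S,.,+1)
state=S head=5 tape=.110.[1]...   (S,1)→(T,.,+1)
state=T head=6 tape=.110..[.]..   (T,.)→(Q,1,+1)
state=Q head=7 tape=.110..1[.].   (Q,.)→(Q,1,-1)
state=Q head=6 tape=.110..[1]1.   (Q,1)→(P,0,+1)
state=P head=7 tape=.110..0[1].   (P,1)→(S,.,+1)
state=S head=8 tape=.110..0.[.]   (S,.)→(S,1,-1)
state=S head=7 tape=.110..0[.]1   (S,.)→(S,1,-1)
state=S head=6 tape=.110..[0]11   (S,0)→(R,0,+1)
state=R head=7 tape=.110..0[1]1   (R,1)→(Q,.,-1)
state=Q head=6 tape=.110..[0].1
The non-blank tape span at halt is 110..0.1.

110..0.1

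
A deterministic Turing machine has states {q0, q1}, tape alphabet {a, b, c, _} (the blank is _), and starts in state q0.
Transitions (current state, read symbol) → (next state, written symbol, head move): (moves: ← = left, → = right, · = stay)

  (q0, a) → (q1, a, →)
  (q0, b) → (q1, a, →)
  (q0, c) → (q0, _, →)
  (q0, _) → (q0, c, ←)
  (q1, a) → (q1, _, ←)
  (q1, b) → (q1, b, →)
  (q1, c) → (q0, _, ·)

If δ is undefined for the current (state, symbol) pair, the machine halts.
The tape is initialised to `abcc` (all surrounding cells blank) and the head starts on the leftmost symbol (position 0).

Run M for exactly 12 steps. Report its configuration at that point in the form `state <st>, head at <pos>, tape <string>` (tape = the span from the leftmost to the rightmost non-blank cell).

state=q0 head=0 tape=[a]bcc   (q0,a)→(q1,a,→)
state=q1 head=1 tape=a[b]cc   (q1,b)→(q1,b,→)
state=q1 head=2 tape=ab[c]c   (q1,c)→(q0,_,·)
state=q0 head=2 tape=ab[_]c   (q0,_)→(q0,c,←)
state=q0 head=1 tape=a[b]cc   (q0,b)→(q1,a,→)
state=q1 head=2 tape=aa[c]c   (q1,c)→(q0,_,·)
state=q0 head=2 tape=aa[_]c   (q0,_)→(q0,c,←)
state=q0 head=1 tape=a[a]cc   (q0,a)→(q1,a,→)
state=q1 head=2 tape=aa[c]c   (q1,c)→(q0,_,·)
state=q0 head=2 tape=aa[_]c   (q0,_)→(q0,c,←)
state=q0 head=1 tape=a[a]cc   (q0,a)→(q1,a,→)
state=q1 head=2 tape=aa[c]c   (q1,c)→(q0,_,·)
state=q0 head=2 tape=aa[_]c
After 12 steps: state q0, head at 2, tape aa_c.

state q0, head at 2, tape aa_c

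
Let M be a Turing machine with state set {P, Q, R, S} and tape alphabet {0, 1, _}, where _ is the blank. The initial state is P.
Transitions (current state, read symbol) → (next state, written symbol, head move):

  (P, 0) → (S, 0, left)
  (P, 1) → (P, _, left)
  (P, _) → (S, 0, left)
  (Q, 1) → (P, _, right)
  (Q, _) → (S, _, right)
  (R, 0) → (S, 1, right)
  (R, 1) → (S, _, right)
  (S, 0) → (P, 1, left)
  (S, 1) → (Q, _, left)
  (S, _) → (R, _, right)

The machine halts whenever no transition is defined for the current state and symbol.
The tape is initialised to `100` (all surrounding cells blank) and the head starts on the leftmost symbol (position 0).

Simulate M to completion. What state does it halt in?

R

P | __[1]00__   read 1 → write _, move left, go to P
P | _[_]_00__   read _ → write 0, move left, go to S
S | [_]0_00__   read _ → write _, move right, go to R
R | _[0]_00__   read 0 → write 1, move right, go to S
S | _1[_]00__   read _ → write _, move right, go to R
R | _1_[0]0__   read 0 → write 1, move right, go to S
S | _1_1[0]__   read 0 → write 1, move left, go to P
P | _1_[1]1__   read 1 → write _, move left, go to P
P | _1[_]_1__   read _ → write 0, move left, go to S
S | _[1]0_1__   read 1 → write _, move left, go to Q
Q | [_]_0_1__   read _ → write _, move right, go to S
S | _[_]0_1__   read _ → write _, move right, go to R
R | __[0]_1__   read 0 → write 1, move right, go to S
S | __1[_]1__   read _ → write _, move right, go to R
R | __1_[1]__   read 1 → write _, move right, go to S
S | __1__[_]_   read _ → write _, move right, go to R
R | __1___[_]
No transition is defined for (R, _); M halts in state R.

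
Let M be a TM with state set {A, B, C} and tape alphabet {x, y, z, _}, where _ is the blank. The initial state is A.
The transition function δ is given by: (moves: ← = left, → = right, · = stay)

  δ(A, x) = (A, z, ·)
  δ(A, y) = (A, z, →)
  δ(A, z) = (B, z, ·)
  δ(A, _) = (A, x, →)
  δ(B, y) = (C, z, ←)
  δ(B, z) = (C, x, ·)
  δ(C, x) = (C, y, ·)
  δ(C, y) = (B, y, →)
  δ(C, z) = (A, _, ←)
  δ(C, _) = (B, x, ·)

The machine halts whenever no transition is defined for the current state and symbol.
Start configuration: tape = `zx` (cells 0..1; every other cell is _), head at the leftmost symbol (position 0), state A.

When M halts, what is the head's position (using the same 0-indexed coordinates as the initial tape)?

1

A | [z]x   read z → write z, move ·, go to B
B | [z]x   read z → write x, move ·, go to C
C | [x]x   read x → write y, move ·, go to C
C | [y]x   read y → write y, move →, go to B
B | y[x]
At halt the head is at cell 1.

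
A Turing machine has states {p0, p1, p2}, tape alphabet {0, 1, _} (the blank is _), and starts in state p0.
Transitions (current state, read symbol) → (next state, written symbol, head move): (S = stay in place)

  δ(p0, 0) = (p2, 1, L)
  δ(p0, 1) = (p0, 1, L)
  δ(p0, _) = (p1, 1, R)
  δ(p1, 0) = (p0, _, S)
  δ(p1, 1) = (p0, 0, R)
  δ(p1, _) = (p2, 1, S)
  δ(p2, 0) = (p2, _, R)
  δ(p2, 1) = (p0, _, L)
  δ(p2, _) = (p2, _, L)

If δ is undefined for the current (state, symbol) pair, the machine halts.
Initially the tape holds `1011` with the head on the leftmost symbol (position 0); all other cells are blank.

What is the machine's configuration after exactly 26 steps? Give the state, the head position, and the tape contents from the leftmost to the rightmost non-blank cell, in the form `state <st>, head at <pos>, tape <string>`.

state p2, head at -2, tape 10111_11

p0 | ____[1]011   read 1 → write 1, move L, go to p0
p0 | ___[_]1011   read _ → write 1, move R, go to p1
p1 | ___1[1]011   read 1 → write 0, move R, go to p0
p0 | ___10[0]11   read 0 → write 1, move L, go to p2
p2 | ___1[0]111   read 0 → write _, move R, go to p2
p2 | ___1_[1]11   read 1 → write _, move L, go to p0
p0 | ___1[_]_11   read _ → write 1, move R, go to p1
p1 | ___11[_]11   read _ → write 1, move S, go to p2
p2 | ___11[1]11   read 1 → write _, move L, go to p0
p0 | ___1[1]_11   read 1 → write 1, move L, go to p0
p0 | ___[1]1_11   read 1 → write 1, move L, go to p0
p0 | __[_]11_11   read _ → write 1, move R, go to p1
p1 | __1[1]1_11   read 1 → write 0, move R, go to p0
p0 | __10[1]_11   read 1 → write 1, move L, go to p0
p0 | __1[0]1_11   read 0 → write 1, move L, go to p2
p2 | __[1]11_11   read 1 → write _, move L, go to p0
p0 | _[_]_11_11   read _ → write 1, move R, go to p1
p1 | _1[_]11_11   read _ → write 1, move S, go to p2
p2 | _1[1]11_11   read 1 → write _, move L, go to p0
p0 | _[1]_11_11   read 1 → write 1, move L, go to p0
p0 | [_]1_11_11   read _ → write 1, move R, go to p1
p1 | 1[1]_11_11   read 1 → write 0, move R, go to p0
p0 | 10[_]11_11   read _ → write 1, move R, go to p1
p1 | 101[1]1_11   read 1 → write 0, move R, go to p0
p0 | 1010[1]_11   read 1 → write 1, move L, go to p0
p0 | 101[0]1_11   read 0 → write 1, move L, go to p2
p2 | 10[1]11_11
After 26 steps: state p2, head at -2, tape 10111_11.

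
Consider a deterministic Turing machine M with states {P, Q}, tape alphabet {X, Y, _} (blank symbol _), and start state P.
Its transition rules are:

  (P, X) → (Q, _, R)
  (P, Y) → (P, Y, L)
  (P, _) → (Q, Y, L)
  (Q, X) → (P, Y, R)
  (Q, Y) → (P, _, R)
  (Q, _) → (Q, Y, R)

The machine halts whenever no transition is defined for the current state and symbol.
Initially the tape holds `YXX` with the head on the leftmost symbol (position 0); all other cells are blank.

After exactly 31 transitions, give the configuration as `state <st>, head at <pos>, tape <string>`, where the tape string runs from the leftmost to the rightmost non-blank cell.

state Q, head at -5, tape YYYYYYYXX

state=P head=0 tape=______[Y]XX   (P,Y)→(P,Y,L)
state=P head=-1 tape=_____[_]YXX   (P,_)→(Q,Y,L)
state=Q head=-2 tape=____[_]YYXX   (Q,_)→(Q,Y,R)
state=Q head=-1 tape=____Y[Y]YXX   (Q,Y)→(P,_,R)
state=P head=0 tape=____Y_[Y]XX   (P,Y)→(P,Y,L)
state=P head=-1 tape=____Y[_]YXX   (P,_)→(Q,Y,L)
state=Q head=-2 tape=____[Y]YYXX   (Q,Y)→(P,_,R)
state=P head=-1 tape=_____[Y]YXX   (P,Y)→(P,Y,L)
state=P head=-2 tape=____[_]YYXX   (P,_)→(Q,Y,L)
state=Q head=-3 tape=___[_]YYYXX   (Q,_)→(Q,Y,R)
state=Q head=-2 tape=___Y[Y]YYXX   (Q,Y)→(P,_,R)
state=P head=-1 tape=___Y_[Y]YXX   (P,Y)→(P,Y,L)
state=P head=-2 tape=___Y[_]YYXX   (P,_)→(Q,Y,L)
state=Q head=-3 tape=___[Y]YYYXX   (Q,Y)→(P,_,R)
state=P head=-2 tape=____[Y]YYXX   (P,Y)→(P,Y,L)
state=P head=-3 tape=___[_]YYYXX   (P,_)→(Q,Y,L)
state=Q head=-4 tape=__[_]YYYYXX   (Q,_)→(Q,Y,R)
state=Q head=-3 tape=__Y[Y]YYYXX   (Q,Y)→(P,_,R)
state=P head=-2 tape=__Y_[Y]YYXX   (P,Y)→(P,Y,L)
state=P head=-3 tape=__Y[_]YYYXX   (P,_)→(Q,Y,L)
state=Q head=-4 tape=__[Y]YYYYXX   (Q,Y)→(P,_,R)
state=P head=-3 tape=___[Y]YYYXX   (P,Y)→(P,Y,L)
state=P head=-4 tape=__[_]YYYYXX   (P,_)→(Q,Y,L)
state=Q head=-5 tape=_[_]YYYYYXX   (Q,_)→(Q,Y,R)
state=Q head=-4 tape=_Y[Y]YYYYXX   (Q,Y)→(P,_,R)
state=P head=-3 tape=_Y_[Y]YYYXX   (P,Y)→(P,Y,L)
state=P head=-4 tape=_Y[_]YYYYXX   (P,_)→(Q,Y,L)
state=Q head=-5 tape=_[Y]YYYYYXX   (Q,Y)→(P,_,R)
state=P head=-4 tape=__[Y]YYYYXX   (P,Y)→(P,Y,L)
state=P head=-5 tape=_[_]YYYYYXX   (P,_)→(Q,Y,L)
state=Q head=-6 tape=[_]YYYYYYXX   (Q,_)→(Q,Y,R)
state=Q head=-5 tape=Y[Y]YYYYYXX
After 31 steps: state Q, head at -5, tape YYYYYYYXX.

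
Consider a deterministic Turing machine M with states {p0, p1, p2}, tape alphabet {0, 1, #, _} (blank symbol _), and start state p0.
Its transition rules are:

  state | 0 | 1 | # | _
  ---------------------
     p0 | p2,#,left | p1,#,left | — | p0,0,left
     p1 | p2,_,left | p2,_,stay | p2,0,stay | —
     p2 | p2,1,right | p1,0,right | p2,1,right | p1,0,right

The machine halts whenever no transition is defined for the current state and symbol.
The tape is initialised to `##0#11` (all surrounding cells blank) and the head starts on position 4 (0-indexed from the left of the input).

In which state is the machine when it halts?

p0 | ##0#[1]1_   read 1 → write #, move left, go to p1
p1 | ##0[#]#1_   read # → write 0, move stay, go to p2
p2 | ##0[0]#1_   read 0 → write 1, move right, go to p2
p2 | ##01[#]1_   read # → write 1, move right, go to p2
p2 | ##011[1]_   read 1 → write 0, move right, go to p1
p1 | ##0110[_]
No transition is defined for (p1, _); M halts in state p1.

p1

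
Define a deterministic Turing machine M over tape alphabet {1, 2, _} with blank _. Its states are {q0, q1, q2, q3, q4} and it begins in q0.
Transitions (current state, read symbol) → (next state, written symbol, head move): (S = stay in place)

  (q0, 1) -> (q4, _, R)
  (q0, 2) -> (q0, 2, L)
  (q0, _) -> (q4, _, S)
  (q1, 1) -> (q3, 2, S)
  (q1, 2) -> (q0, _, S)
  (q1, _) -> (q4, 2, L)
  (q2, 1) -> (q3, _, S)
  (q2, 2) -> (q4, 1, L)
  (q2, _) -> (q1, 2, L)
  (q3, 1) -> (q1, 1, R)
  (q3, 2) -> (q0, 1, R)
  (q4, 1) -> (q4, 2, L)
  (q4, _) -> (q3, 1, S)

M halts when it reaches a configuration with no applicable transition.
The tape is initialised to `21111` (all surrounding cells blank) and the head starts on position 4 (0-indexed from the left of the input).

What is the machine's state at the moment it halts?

q4

state=q0 head=4 tape=2111[1]___   (q0,1)→(q4,_,R)
state=q4 head=5 tape=2111_[_]__   (q4,_)→(q3,1,S)
state=q3 head=5 tape=2111_[1]__   (q3,1)→(q1,1,R)
state=q1 head=6 tape=2111_1[_]_   (q1,_)→(q4,2,L)
state=q4 head=5 tape=2111_[1]2_   (q4,1)→(q4,2,L)
state=q4 head=4 tape=2111[_]22_   (q4,_)→(q3,1,S)
state=q3 head=4 tape=2111[1]22_   (q3,1)→(q1,1,R)
state=q1 head=5 tape=21111[2]2_   (q1,2)→(q0,_,S)
state=q0 head=5 tape=21111[_]2_   (q0,_)→(q4,_,S)
state=q4 head=5 tape=21111[_]2_   (q4,_)→(q3,1,S)
state=q3 head=5 tape=21111[1]2_   (q3,1)→(q1,1,R)
state=q1 head=6 tape=211111[2]_   (q1,2)→(q0,_,S)
state=q0 head=6 tape=211111[_]_   (q0,_)→(q4,_,S)
state=q4 head=6 tape=211111[_]_   (q4,_)→(q3,1,S)
state=q3 head=6 tape=211111[1]_   (q3,1)→(q1,1,R)
state=q1 head=7 tape=2111111[_]   (q1,_)→(q4,2,L)
state=q4 head=6 tape=211111[1]2   (q4,1)→(q4,2,L)
state=q4 head=5 tape=21111[1]22   (q4,1)→(q4,2,L)
state=q4 head=4 tape=2111[1]222   (q4,1)→(q4,2,L)
state=q4 head=3 tape=211[1]2222   (q4,1)→(q4,2,L)
state=q4 head=2 tape=21[1]22222   (q4,1)→(q4,2,L)
state=q4 head=1 tape=2[1]222222   (q4,1)→(q4,2,L)
state=q4 head=0 tape=[2]2222222
No transition is defined for (q4, 2); M halts in state q4.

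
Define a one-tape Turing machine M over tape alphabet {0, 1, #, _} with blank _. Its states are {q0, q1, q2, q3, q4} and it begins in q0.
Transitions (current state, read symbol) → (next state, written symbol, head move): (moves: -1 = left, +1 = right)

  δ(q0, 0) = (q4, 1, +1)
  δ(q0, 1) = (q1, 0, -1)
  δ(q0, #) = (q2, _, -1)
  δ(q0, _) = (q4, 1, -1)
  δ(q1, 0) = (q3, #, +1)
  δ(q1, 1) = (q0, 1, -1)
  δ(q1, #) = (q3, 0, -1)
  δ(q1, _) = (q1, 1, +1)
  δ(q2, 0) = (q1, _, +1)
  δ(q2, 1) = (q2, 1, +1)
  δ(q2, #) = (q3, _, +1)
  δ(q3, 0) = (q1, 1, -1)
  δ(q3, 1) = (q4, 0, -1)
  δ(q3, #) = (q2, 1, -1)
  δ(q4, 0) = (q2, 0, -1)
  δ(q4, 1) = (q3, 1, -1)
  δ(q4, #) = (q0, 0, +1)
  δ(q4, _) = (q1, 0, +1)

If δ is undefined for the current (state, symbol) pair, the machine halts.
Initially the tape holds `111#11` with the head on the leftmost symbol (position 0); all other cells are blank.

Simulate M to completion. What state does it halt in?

q0 | _[1]11#11   read 1 → write 0, move -1, go to q1
q1 | [_]011#11   read _ → write 1, move +1, go to q1
q1 | 1[0]11#11   read 0 → write #, move +1, go to q3
q3 | 1#[1]1#11   read 1 → write 0, move -1, go to q4
q4 | 1[#]01#11   read # → write 0, move +1, go to q0
q0 | 10[0]1#11   read 0 → write 1, move +1, go to q4
q4 | 101[1]#11   read 1 → write 1, move -1, go to q3
q3 | 10[1]1#11   read 1 → write 0, move -1, go to q4
q4 | 1[0]01#11   read 0 → write 0, move -1, go to q2
q2 | [1]001#11   read 1 → write 1, move +1, go to q2
q2 | 1[0]01#11   read 0 → write _, move +1, go to q1
q1 | 1_[0]1#11   read 0 → write #, move +1, go to q3
q3 | 1_#[1]#11   read 1 → write 0, move -1, go to q4
q4 | 1_[#]0#11   read # → write 0, move +1, go to q0
q0 | 1_0[0]#11   read 0 → write 1, move +1, go to q4
q4 | 1_01[#]11   read # → write 0, move +1, go to q0
q0 | 1_010[1]1   read 1 → write 0, move -1, go to q1
q1 | 1_01[0]01   read 0 → write #, move +1, go to q3
q3 | 1_01#[0]1   read 0 → write 1, move -1, go to q1
q1 | 1_01[#]11   read # → write 0, move -1, go to q3
q3 | 1_0[1]011   read 1 → write 0, move -1, go to q4
q4 | 1_[0]0011   read 0 → write 0, move -1, go to q2
q2 | 1[_]00011
No transition is defined for (q2, _); M halts in state q2.

q2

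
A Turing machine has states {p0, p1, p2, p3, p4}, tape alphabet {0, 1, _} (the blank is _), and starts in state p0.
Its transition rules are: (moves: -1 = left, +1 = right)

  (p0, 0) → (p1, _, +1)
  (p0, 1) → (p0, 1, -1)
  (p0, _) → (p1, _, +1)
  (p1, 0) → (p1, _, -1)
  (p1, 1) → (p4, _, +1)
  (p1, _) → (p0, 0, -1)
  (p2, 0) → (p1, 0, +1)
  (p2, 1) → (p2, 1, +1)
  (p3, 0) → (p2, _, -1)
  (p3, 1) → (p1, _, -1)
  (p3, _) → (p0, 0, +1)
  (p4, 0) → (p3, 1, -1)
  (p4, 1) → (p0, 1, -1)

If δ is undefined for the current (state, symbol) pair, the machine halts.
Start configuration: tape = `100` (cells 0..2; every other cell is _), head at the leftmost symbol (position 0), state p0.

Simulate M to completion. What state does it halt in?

p4

p0 | _[1]00_   read 1 → write 1, move -1, go to p0
p0 | [_]100_   read _ → write _, move +1, go to p1
p1 | _[1]00_   read 1 → write _, move +1, go to p4
p4 | __[0]0_   read 0 → write 1, move -1, go to p3
p3 | _[_]10_   read _ → write 0, move +1, go to p0
p0 | _0[1]0_   read 1 → write 1, move -1, go to p0
p0 | _[0]10_   read 0 → write _, move +1, go to p1
p1 | __[1]0_   read 1 → write _, move +1, go to p4
p4 | ___[0]_   read 0 → write 1, move -1, go to p3
p3 | __[_]1_   read _ → write 0, move +1, go to p0
p0 | __0[1]_   read 1 → write 1, move -1, go to p0
p0 | __[0]1_   read 0 → write _, move +1, go to p1
p1 | ___[1]_   read 1 → write _, move +1, go to p4
p4 | ____[_]
No transition is defined for (p4, _); M halts in state p4.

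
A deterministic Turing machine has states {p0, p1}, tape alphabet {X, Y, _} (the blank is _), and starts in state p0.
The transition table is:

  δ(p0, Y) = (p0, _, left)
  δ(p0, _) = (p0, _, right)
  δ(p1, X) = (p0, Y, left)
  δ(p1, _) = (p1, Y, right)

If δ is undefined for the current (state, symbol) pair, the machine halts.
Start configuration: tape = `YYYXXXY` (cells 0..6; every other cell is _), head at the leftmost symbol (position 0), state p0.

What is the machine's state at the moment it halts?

p0

state=p0 head=0 tape=_[Y]YYXXXY   (p0,Y)→(p0,_,left)
state=p0 head=-1 tape=[_]_YYXXXY   (p0,_)→(p0,_,right)
state=p0 head=0 tape=_[_]YYXXXY   (p0,_)→(p0,_,right)
state=p0 head=1 tape=__[Y]YXXXY   (p0,Y)→(p0,_,left)
state=p0 head=0 tape=_[_]_YXXXY   (p0,_)→(p0,_,right)
state=p0 head=1 tape=__[_]YXXXY   (p0,_)→(p0,_,right)
state=p0 head=2 tape=___[Y]XXXY   (p0,Y)→(p0,_,left)
state=p0 head=1 tape=__[_]_XXXY   (p0,_)→(p0,_,right)
state=p0 head=2 tape=___[_]XXXY   (p0,_)→(p0,_,right)
state=p0 head=3 tape=____[X]XXY
No transition is defined for (p0, X); M halts in state p0.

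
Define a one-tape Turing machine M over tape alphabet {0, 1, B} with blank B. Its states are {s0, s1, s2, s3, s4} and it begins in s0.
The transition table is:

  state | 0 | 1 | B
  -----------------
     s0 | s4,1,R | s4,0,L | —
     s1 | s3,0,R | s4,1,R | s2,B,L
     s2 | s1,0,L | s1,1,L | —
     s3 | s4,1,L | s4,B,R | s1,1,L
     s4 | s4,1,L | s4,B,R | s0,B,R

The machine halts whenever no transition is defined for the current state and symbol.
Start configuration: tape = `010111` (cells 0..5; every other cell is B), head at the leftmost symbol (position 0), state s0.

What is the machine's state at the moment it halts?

s0

s0 | [0]10111BB   read 0 → write 1, move R, go to s4
s4 | 1[1]0111BB   read 1 → write B, move R, go to s4
s4 | 1B[0]111BB   read 0 → write 1, move L, go to s4
s4 | 1[B]1111BB   read B → write B, move R, go to s0
s0 | 1B[1]111BB   read 1 → write 0, move L, go to s4
s4 | 1[B]0111BB   read B → write B, move R, go to s0
s0 | 1B[0]111BB   read 0 → write 1, move R, go to s4
s4 | 1B1[1]11BB   read 1 → write B, move R, go to s4
s4 | 1B1B[1]1BB   read 1 → write B, move R, go to s4
s4 | 1B1BB[1]BB   read 1 → write B, move R, go to s4
s4 | 1B1BBB[B]B   read B → write B, move R, go to s0
s0 | 1B1BBBB[B]
No transition is defined for (s0, B); M halts in state s0.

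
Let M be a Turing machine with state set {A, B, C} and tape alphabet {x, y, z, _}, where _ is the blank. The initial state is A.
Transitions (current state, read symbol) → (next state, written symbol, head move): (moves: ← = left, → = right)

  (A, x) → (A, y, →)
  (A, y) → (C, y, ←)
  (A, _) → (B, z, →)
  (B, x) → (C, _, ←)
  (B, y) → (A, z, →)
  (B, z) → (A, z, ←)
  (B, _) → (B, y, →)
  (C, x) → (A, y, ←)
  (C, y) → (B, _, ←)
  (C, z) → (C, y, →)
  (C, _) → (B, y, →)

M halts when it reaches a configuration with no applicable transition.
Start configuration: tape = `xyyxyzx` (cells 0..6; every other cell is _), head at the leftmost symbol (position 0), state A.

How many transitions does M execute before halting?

A | _[x]yyxyzx   read x → write y, move →, go to A
A | _y[y]yxyzx   read y → write y, move ←, go to C
C | _[y]yyxyzx   read y → write _, move ←, go to B
B | [_]_yyxyzx   read _ → write y, move →, go to B
B | y[_]yyxyzx   read _ → write y, move →, go to B
B | yy[y]yxyzx   read y → write z, move →, go to A
A | yyz[y]xyzx   read y → write y, move ←, go to C
C | yy[z]yxyzx   read z → write y, move →, go to C
C | yyy[y]xyzx   read y → write _, move ←, go to B
B | yy[y]_xyzx   read y → write z, move →, go to A
A | yyz[_]xyzx   read _ → write z, move →, go to B
B | yyzz[x]yzx   read x → write _, move ←, go to C
C | yyz[z]_yzx   read z → write y, move →, go to C
C | yyzy[_]yzx   read _ → write y, move →, go to B
B | yyzyy[y]zx   read y → write z, move →, go to A
A | yyzyyz[z]x
M halts after 15 transitions.

15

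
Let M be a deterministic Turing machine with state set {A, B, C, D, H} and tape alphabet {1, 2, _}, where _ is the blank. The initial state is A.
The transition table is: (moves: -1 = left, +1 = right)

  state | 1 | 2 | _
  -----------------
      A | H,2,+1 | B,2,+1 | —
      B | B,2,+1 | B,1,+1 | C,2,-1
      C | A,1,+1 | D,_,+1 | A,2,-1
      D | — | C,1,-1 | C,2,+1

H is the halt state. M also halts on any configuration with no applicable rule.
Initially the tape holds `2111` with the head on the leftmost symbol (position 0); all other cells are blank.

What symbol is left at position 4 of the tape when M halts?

2

A | [2]111__   read 2 → write 2, move +1, go to B
B | 2[1]11__   read 1 → write 2, move +1, go to B
B | 22[1]1__   read 1 → write 2, move +1, go to B
B | 222[1]__   read 1 → write 2, move +1, go to B
B | 2222[_]_   read _ → write 2, move -1, go to C
C | 222[2]2_   read 2 → write _, move +1, go to D
D | 222_[2]_   read 2 → write 1, move -1, go to C
C | 222[_]1_   read _ → write 2, move -1, go to A
A | 22[2]21_   read 2 → write 2, move +1, go to B
B | 222[2]1_   read 2 → write 1, move +1, go to B
B | 2221[1]_   read 1 → write 2, move +1, go to B
B | 22212[_]   read _ → write 2, move -1, go to C
C | 2221[2]2   read 2 → write _, move +1, go to D
D | 2221_[2]   read 2 → write 1, move -1, go to C
C | 2221[_]1   read _ → write 2, move -1, go to A
A | 222[1]21   read 1 → write 2, move +1, go to H
H | 2222[2]1
Cell 4 holds 2 when M halts.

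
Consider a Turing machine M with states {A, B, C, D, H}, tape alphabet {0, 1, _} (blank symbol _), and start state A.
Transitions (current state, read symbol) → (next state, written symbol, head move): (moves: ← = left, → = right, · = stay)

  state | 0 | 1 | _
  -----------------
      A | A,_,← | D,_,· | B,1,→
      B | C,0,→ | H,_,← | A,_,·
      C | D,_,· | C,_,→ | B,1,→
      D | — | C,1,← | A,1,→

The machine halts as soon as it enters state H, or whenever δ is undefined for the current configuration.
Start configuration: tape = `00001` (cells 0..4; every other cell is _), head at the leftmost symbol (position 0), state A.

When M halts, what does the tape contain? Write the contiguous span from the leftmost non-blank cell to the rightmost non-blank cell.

state=A head=0 tape=_[0]0001   (A,0)→(A,_,←)
state=A head=-1 tape=[_]_0001   (A,_)→(B,1,→)
state=B head=0 tape=1[_]0001   (B,_)→(A,_,·)
state=A head=0 tape=1[_]0001   (A,_)→(B,1,→)
state=B head=1 tape=11[0]001   (B,0)→(C,0,→)
state=C head=2 tape=110[0]01   (C,0)→(D,_,·)
state=D head=2 tape=110[_]01   (D,_)→(A,1,→)
state=A head=3 tape=1101[0]1   (A,0)→(A,_,←)
state=A head=2 tape=110[1]_1   (A,1)→(D,_,·)
state=D head=2 tape=110[_]_1   (D,_)→(A,1,→)
state=A head=3 tape=1101[_]1   (A,_)→(B,1,→)
state=B head=4 tape=11011[1]   (B,1)→(H,_,←)
state=H head=3 tape=1101[1]_
The non-blank tape span at halt is 11011.

11011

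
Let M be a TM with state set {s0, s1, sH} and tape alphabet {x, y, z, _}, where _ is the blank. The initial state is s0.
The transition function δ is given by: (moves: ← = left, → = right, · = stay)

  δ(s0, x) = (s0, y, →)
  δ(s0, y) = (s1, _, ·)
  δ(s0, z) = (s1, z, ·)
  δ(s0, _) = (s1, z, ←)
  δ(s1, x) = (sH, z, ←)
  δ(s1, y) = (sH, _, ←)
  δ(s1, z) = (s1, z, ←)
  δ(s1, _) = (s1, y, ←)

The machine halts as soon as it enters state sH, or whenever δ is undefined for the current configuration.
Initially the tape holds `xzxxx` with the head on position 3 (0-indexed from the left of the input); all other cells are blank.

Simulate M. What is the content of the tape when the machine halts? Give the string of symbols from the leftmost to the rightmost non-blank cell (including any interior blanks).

state=s0 head=3 tape=xzx[x]x_   (s0,x)→(s0,y,→)
state=s0 head=4 tape=xzxy[x]_   (s0,x)→(s0,y,→)
state=s0 head=5 tape=xzxyy[_]   (s0,_)→(s1,z,←)
state=s1 head=4 tape=xzxy[y]z   (s1,y)→(sH,_,←)
state=sH head=3 tape=xzx[y]_z
The non-blank tape span at halt is xzxy_z.

xzxy_z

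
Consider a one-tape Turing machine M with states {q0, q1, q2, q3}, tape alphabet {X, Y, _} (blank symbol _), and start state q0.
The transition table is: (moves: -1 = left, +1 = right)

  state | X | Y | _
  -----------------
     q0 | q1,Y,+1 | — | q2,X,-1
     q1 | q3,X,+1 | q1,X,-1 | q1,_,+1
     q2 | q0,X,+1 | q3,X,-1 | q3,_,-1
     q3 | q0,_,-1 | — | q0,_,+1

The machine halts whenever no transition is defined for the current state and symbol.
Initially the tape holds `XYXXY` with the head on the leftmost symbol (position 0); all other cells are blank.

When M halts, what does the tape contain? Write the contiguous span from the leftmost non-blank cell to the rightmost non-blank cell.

q0 | _[X]YXXY__   read X → write Y, move +1, go to q1
q1 | _Y[Y]XXY__   read Y → write X, move -1, go to q1
q1 | _[Y]XXXY__   read Y → write X, move -1, go to q1
q1 | [_]XXXXY__   read _ → write _, move +1, go to q1
q1 | _[X]XXXY__   read X → write X, move +1, go to q3
q3 | _X[X]XXY__   read X → write _, move -1, go to q0
q0 | _[X]_XXY__   read X → write Y, move +1, go to q1
q1 | _Y[_]XXY__   read _ → write _, move +1, go to q1
q1 | _Y_[X]XY__   read X → write X, move +1, go to q3
q3 | _Y_X[X]Y__   read X → write _, move -1, go to q0
q0 | _Y_[X]_Y__   read X → write Y, move +1, go to q1
q1 | _Y_Y[_]Y__   read _ → write _, move +1, go to q1
q1 | _Y_Y_[Y]__   read Y → write X, move -1, go to q1
q1 | _Y_Y[_]X__   read _ → write _, move +1, go to q1
q1 | _Y_Y_[X]__   read X → write X, move +1, go to q3
q3 | _Y_Y_X[_]_   read _ → write _, move +1, go to q0
q0 | _Y_Y_X_[_]   read _ → write X, move -1, go to q2
q2 | _Y_Y_X[_]X   read _ → write _, move -1, go to q3
q3 | _Y_Y_[X]_X   read X → write _, move -1, go to q0
q0 | _Y_Y[_]__X   read _ → write X, move -1, go to q2
q2 | _Y_[Y]X__X   read Y → write X, move -1, go to q3
q3 | _Y[_]XX__X   read _ → write _, move +1, go to q0
q0 | _Y_[X]X__X   read X → write Y, move +1, go to q1
q1 | _Y_Y[X]__X   read X → write X, move +1, go to q3
q3 | _Y_YX[_]_X   read _ → write _, move +1, go to q0
q0 | _Y_YX_[_]X   read _ → write X, move -1, go to q2
q2 | _Y_YX[_]XX   read _ → write _, move -1, go to q3
q3 | _Y_Y[X]_XX   read X → write _, move -1, go to q0
q0 | _Y_[Y]__XX
The non-blank tape span at halt is Y_Y__XX.

Y_Y__XX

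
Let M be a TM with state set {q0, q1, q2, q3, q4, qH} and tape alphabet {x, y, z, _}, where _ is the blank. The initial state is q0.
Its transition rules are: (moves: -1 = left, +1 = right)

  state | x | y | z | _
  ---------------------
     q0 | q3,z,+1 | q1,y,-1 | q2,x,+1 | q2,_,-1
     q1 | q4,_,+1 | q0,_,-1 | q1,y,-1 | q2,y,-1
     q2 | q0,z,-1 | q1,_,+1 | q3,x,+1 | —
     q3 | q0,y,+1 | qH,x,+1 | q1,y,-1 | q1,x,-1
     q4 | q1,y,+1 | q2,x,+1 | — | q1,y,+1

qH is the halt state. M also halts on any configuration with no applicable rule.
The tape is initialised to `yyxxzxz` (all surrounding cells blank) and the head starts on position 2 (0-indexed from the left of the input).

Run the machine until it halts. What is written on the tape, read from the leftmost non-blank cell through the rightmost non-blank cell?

yyx_yyz

q0 | yy[x]xzxz   read x → write z, move +1, go to q3
q3 | yyz[x]zxz   read x → write y, move +1, go to q0
q0 | yyzy[z]xz   read z → write x, move +1, go to q2
q2 | yyzyx[x]z   read x → write z, move -1, go to q0
q0 | yyzy[x]zz   read x → write z, move +1, go to q3
q3 | yyzyz[z]z   read z → write y, move -1, go to q1
q1 | yyzy[z]yz   read z → write y, move -1, go to q1
q1 | yyz[y]yyz   read y → write _, move -1, go to q0
q0 | yy[z]_yyz   read z → write x, move +1, go to q2
q2 | yyx[_]yyz
The non-blank tape span at halt is yyx_yyz.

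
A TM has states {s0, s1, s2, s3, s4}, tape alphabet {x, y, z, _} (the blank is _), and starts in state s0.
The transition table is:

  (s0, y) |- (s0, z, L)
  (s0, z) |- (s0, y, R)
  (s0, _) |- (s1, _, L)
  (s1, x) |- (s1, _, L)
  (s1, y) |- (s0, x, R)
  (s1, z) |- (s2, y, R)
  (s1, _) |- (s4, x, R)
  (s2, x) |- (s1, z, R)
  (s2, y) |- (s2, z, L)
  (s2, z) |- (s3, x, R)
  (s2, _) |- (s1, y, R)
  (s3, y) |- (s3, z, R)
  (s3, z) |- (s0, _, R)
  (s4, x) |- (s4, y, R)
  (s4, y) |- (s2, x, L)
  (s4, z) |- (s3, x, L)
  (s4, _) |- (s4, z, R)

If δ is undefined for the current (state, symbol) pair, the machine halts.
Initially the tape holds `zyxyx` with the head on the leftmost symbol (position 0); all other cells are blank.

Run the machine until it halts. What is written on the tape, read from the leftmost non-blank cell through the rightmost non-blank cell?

x_xzxyx

s0 | __[z]yxyx   read z → write y, move R, go to s0
s0 | __y[y]xyx   read y → write z, move L, go to s0
s0 | __[y]zxyx   read y → write z, move L, go to s0
s0 | _[_]zzxyx   read _ → write _, move L, go to s1
s1 | [_]_zzxyx   read _ → write x, move R, go to s4
s4 | x[_]zzxyx   read _ → write z, move R, go to s4
s4 | xz[z]zxyx   read z → write x, move L, go to s3
s3 | x[z]xzxyx   read z → write _, move R, go to s0
s0 | x_[x]zxyx
The non-blank tape span at halt is x_xzxyx.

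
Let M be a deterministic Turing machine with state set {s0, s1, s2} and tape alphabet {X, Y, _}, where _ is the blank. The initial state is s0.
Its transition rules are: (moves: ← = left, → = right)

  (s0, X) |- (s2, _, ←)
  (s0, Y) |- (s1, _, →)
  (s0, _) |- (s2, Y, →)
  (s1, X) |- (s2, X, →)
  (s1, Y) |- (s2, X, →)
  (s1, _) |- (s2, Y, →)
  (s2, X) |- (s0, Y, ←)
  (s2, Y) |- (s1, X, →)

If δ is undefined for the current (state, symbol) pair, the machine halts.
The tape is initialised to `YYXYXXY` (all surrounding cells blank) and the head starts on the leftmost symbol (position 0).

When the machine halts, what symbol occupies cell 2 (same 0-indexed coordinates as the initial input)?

Y

s0 | [Y]YXYXXY   read Y → write _, move →, go to s1
s1 | _[Y]XYXXY   read Y → write X, move →, go to s2
s2 | _X[X]YXXY   read X → write Y, move ←, go to s0
s0 | _[X]YYXXY   read X → write _, move ←, go to s2
s2 | [_]_YYXXY
Cell 2 holds Y when M halts.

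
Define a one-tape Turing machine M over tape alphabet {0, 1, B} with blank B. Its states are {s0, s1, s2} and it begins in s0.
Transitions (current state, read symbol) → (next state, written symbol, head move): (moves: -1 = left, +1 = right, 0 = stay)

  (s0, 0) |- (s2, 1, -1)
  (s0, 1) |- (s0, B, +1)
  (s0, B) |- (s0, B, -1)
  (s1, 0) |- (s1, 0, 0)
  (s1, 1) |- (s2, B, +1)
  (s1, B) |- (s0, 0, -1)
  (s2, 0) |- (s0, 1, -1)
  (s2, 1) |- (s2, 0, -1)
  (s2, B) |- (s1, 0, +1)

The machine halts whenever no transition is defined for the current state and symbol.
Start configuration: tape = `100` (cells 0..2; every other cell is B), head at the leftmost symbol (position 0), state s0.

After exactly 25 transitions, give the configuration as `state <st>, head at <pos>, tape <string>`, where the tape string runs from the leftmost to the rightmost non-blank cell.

state s1, head at 1, tape 0B011B1

s0 | BB[1]00BB   read 1 → write B, move +1, go to s0
s0 | BBB[0]0BB   read 0 → write 1, move -1, go to s2
s2 | BB[B]10BB   read B → write 0, move +1, go to s1
s1 | BB0[1]0BB   read 1 → write B, move +1, go to s2
s2 | BB0B[0]BB   read 0 → write 1, move -1, go to s0
s0 | BB0[B]1BB   read B → write B, move -1, go to s0
s0 | BB[0]B1BB   read 0 → write 1, move -1, go to s2
s2 | B[B]1B1BB   read B → write 0, move +1, go to s1
s1 | B0[1]B1BB   read 1 → write B, move +1, go to s2
s2 | B0B[B]1BB   read B → write 0, move +1, go to s1
s1 | B0B0[1]BB   read 1 → write B, move +1, go to s2
s2 | B0B0B[B]B   read B → write 0, move +1, go to s1
s1 | B0B0B0[B]   read B → write 0, move -1, go to s0
s0 | B0B0B[0]0   read 0 → write 1, move -1, go to s2
s2 | B0B0[B]10   read B → write 0, move +1, go to s1
s1 | B0B00[1]0   read 1 → write B, move +1, go to s2
s2 | B0B00B[0]   read 0 → write 1, move -1, go to s0
s0 | B0B00[B]1   read B → write B, move -1, go to s0
s0 | B0B0[0]B1   read 0 → write 1, move -1, go to s2
s2 | B0B[0]1B1   read 0 → write 1, move -1, go to s0
s0 | B0[B]11B1   read B → write B, move -1, go to s0
s0 | B[0]B11B1   read 0 → write 1, move -1, go to s2
s2 | [B]1B11B1   read B → write 0, move +1, go to s1
s1 | 0[1]B11B1   read 1 → write B, move +1, go to s2
s2 | 0B[B]11B1   read B → write 0, move +1, go to s1
s1 | 0B0[1]1B1
After 25 steps: state s1, head at 1, tape 0B011B1.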